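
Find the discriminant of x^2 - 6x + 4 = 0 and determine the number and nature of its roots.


For ax^2 + bx + c = 0, discriminant D = b^2 - 4ac
Here a = 1, b = -6, c = 4
D = (-6)^2 - 4(1)(4) = 36 - 16 = 20

D = 20 > 0 but not a perfect square
The equation has 2 distinct real irrational roots.

Discriminant = 20, 2 distinct real irrational roots


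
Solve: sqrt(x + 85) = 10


Square both sides: x + 85 = 10^2 = 100
x = 100 - 85 = 15
x = 15
Check: sqrt(1*15 + 85) = sqrt(100) = 10 ✓

x = 15


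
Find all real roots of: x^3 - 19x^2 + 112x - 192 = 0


Let p(x) = x^3 - 19x^2 + 112x - 192. By the rational root theorem (leading coefficient 1), any rational root is an integer divisor of 192: try ±1, ±2, ... in turn.
Test x = 1: value = -98 ≠ 0.
Test x = -1: value = -324 ≠ 0.
Test x = 2: value = -36 ≠ 0.
Test x = -2: value = -500 ≠ 0.
Test x = 3: value = 0 ✓, so (x - 3) is a factor.
Synthetic division by (x - 3): bring down 1; 1(3) - 19 = -16; (-16)(3) + 112 = 64; 64(3) - 192 = 0 → quotient x^2 - 16x + 64, remainder 0.
Solve the quadratic x^2 - 16x + 64 = 0: discriminant = (-16)^2 - 4(1)(64) = 256 - 256 = 0.
Discriminant = 0, so a double root: x = 16/2 = 8.

x = 3, x = 8 (multiplicity 2)


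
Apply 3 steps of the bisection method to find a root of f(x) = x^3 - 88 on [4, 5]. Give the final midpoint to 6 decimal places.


f(x) = x^3 - 88
f(4) = -24 < 0
f(5) = 37 > 0

Step 1: midpoint = (4.000000 + 5.000000)/2 = 4.500000
  f(4.500000) = 3.125000
  f(mid) > 0, so root is in [4.000000, 4.500000]

Step 2: midpoint = (4.000000 + 4.500000)/2 = 4.250000
  f(4.250000) = -11.234375
  f(mid) < 0, so root is in [4.250000, 4.500000]

Step 3: midpoint = (4.250000 + 4.500000)/2 = 4.375000
  f(4.375000) = -4.259766
  f(mid) < 0, so root is in [4.375000, 4.500000]

midpoint = 4.375000


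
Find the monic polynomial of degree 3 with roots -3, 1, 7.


A monic polynomial with roots -3, 1, 7 is:
p(x) = (x + 3)(x - 1)(x - 7)
After multiplying by (x + 3): x + 3
After multiplying by (x - 1): x^2 + 2x - 3
After multiplying by (x - 7): x^3 - 5x^2 - 17x + 21

x^3 - 5x^2 - 17x + 21


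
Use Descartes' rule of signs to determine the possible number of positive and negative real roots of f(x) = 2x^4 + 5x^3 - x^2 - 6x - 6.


Descartes' rule of signs:

For positive roots, count sign changes in f(x) = 2x^4 + 5x^3 - x^2 - 6x - 6:
Signs of coefficients: +, +, -, -, -
Number of sign changes: 1
Possible positive real roots: 1

For negative roots, examine f(-x) = 2x^4 - 5x^3 - x^2 + 6x - 6:
Signs of coefficients: +, -, -, +, -
Number of sign changes: 3
Possible negative real roots: 3, 1

Positive roots: 1; Negative roots: 3 or 1


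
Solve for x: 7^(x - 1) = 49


Express both sides with the same base.
49 = 7^2
Since the bases match, equate exponents: x - 1 = 2
So x = 2 - (-1) = 3

x = 3


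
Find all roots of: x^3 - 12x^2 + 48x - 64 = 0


Let p(x) = x^3 - 12x^2 + 48x - 64. By the rational root theorem (leading coefficient 1), any rational root is an integer divisor of 64: try ±1, ±2, ... in turn.
Test x = 1: value = -27 ≠ 0.
Test x = -1: value = -125 ≠ 0.
Test x = 2: value = -8 ≠ 0.
Test x = -2: value = -216 ≠ 0.
Test x = 4: value = 0 ✓, so (x - 4) is a factor.
Synthetic division by (x - 4): bring down 1; 1(4) - 12 = -8; (-8)(4) + 48 = 16; 16(4) - 64 = 0 → quotient x^2 - 8x + 16, remainder 0.
Solve the quadratic x^2 - 8x + 16 = 0: discriminant = (-8)^2 - 4(1)(16) = 64 - 64 = 0.
Discriminant = 0, so a double root: x = 8/2 = 4.
Collecting all roots found:

x = 4 (multiplicity 3)


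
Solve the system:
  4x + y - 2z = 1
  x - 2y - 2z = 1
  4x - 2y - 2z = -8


Using Cramer's rule. Expand each determinant along the first row.
D  = 4*[(-2)*(-2) - (-2)*(-2)] - 1*[1*(-2) - (-2)*4] + (-2)*[1*(-2) - (-2)*4]
  = 4*(0) - 1*(6) + (-2)*(6) = -18
Dx = 1*[(-2)*(-2) - (-2)*(-2)] - 1*[1*(-2) - (-2)*(-8)] + (-2)*[1*(-2) - (-2)*(-8)]
  = 1*(0) - 1*(-18) + (-2)*(-18) = 54
Dy = 4*[1*(-2) - (-2)*(-8)] - 1*[1*(-2) - (-2)*4] + (-2)*[1*(-8) - 1*4]
  = 4*(-18) - 1*(6) + (-2)*(-12) = -54
Dz = 4*[(-2)*(-8) - 1*(-2)] - 1*[1*(-8) - 1*4] + 1*[1*(-2) - (-2)*4]
  = 4*(18) - 1*(-12) + 1*(6) = 90
x = Dx/D = 54/-18 = -3, y = Dy/D = -54/-18 = 3, z = Dz/D = 90/-18 = -5
Check eq1: (4)(-3) + (1)(3) + (-2)(-5) = 1 = 1 ✓
Check eq2: (1)(-3) + (-2)(3) + (-2)(-5) = 1 = 1 ✓
Check eq3: (4)(-3) + (-2)(3) + (-2)(-5) = -8 = -8 ✓

x = -3, y = 3, z = -5


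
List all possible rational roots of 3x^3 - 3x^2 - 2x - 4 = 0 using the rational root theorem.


Rational root theorem: possible roots are ±p/q where:
  p divides the constant term (-4): p ∈ {1, 2, 4}
  q divides the leading coefficient (3): q ∈ {1, 3}

All possible rational roots: -4, -2, -4/3, -1, -2/3, -1/3, 1/3, 2/3, 1, 4/3, 2, 4

-4, -2, -4/3, -1, -2/3, -1/3, 1/3, 2/3, 1, 4/3, 2, 4


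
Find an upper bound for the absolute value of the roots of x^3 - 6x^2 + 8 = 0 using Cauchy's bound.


Cauchy's bound: all roots r satisfy |r| <= 1 + max(|a_i/a_n|) for i = 0,...,n-1
where a_n is the leading coefficient.

Coefficients: [1, -6, 0, 8]
Leading coefficient a_n = 1
Ratios |a_i/a_n|: 6, 0, 8
Maximum ratio: 8
Cauchy's bound: |r| <= 1 + 8 = 9

Upper bound = 9


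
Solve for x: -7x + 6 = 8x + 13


Starting with: -7x + 6 = 8x + 13
Move all x terms to left: (-7 - 8)x = 13 - 6
Simplify: -15x = 7
Divide both sides by -15: x = -7/15

x = -7/15


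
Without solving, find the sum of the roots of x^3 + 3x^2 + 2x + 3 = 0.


By Vieta's formulas for x^3 + bx^2 + cx + d = 0:
  r1 + r2 + r3 = -b/a = -3
  r1*r2 + r1*r3 + r2*r3 = c/a = 2
  r1*r2*r3 = -d/a = -3


Sum = -3


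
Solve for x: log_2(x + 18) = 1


Convert to exponential form: x + 18 = 2^1 = 2
x = 2 - 18 = -16
Check: log_2(-16 + 18) = log_2(2) = log_2(2) = 1 ✓

x = -16


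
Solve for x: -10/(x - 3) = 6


Multiply both sides by (x - 3): -10 = 6(x - 3)
Distribute: -10 = 6x - 18
6x = -10 + 18 = 8
x = 4/3

x = 4/3


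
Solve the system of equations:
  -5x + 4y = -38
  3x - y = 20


Using Cramer's rule:
Determinant D = (-5)(-1) - (3)(4) = 5 - 12 = -7
Dx = (-38)(-1) - (20)(4) = 38 - 80 = -42
Dy = (-5)(20) - (3)(-38) = -100 + 114 = 14
x = Dx/D = -42/-7 = 6
y = Dy/D = 14/-7 = -2

x = 6, y = -2


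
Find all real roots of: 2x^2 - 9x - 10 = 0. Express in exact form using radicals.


Using the quadratic formula: x = (-b ± sqrt(b^2 - 4ac)) / (2a)
Here a = 2, b = -9, c = -10
Discriminant = b^2 - 4ac = (-9)^2 - 4(2)(-10) = 81 + 80 = 161
Since discriminant = 161 > 0, there are two real roots.
x = (9 ± sqrt(161)) / 4
Numerically: x ≈ 5.4221 or x ≈ -0.9221

x = (9 + sqrt(161)) / 4 or x = (9 - sqrt(161)) / 4


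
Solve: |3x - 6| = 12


An absolute value equation |expr| = 12 gives two cases:
Case 1: 3x - 6 = 12
  3x = 18, so x = 6
Case 2: 3x - 6 = -12
  3x = -6, so x = -2

x = -2, x = 6


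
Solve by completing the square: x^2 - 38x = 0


Start: x^2 - 38x + 0 = 0
Move constant: x^2 - 38x = 0
Half of -38 is -19, squared is 361
Add 361 to both sides: x^2 - 38x + 361 = 361
(x - 19)^2 = 361
x - 19 = ±19
x = 19 + 19 = 38 or x = 19 - 19 = 0

x = 0, x = 38


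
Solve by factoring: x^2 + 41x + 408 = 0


We need two numbers that multiply to 408 and add to 41.
Those numbers are 24 and 17 (since 24 * 17 = 408 and 24 + 17 = 41).
So x^2 + 41x + 408 = (x + 24)(x + 17) = 0
Setting each factor to zero: x = -24 or x = -17

x = -24, x = -17


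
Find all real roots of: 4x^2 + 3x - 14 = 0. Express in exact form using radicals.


Using the quadratic formula: x = (-b ± sqrt(b^2 - 4ac)) / (2a)
Here a = 4, b = 3, c = -14
Discriminant = b^2 - 4ac = 3^2 - 4(4)(-14) = 9 + 224 = 233
Since discriminant = 233 > 0, there are two real roots.
x = (-3 ± sqrt(233)) / 8
Numerically: x ≈ 1.5330 or x ≈ -2.2830

x = (-3 + sqrt(233)) / 8 or x = (-3 - sqrt(233)) / 8


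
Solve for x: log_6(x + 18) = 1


Convert to exponential form: x + 18 = 6^1 = 6
x = 6 - 18 = -12
Check: log_6(-12 + 18) = log_6(6) = log_6(6) = 1 ✓

x = -12


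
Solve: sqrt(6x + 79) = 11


Square both sides: 6x + 79 = 11^2 = 121
6x = 121 - 79 = 42
x = 7
Check: sqrt(6*7 + 79) = sqrt(121) = 11 ✓

x = 7


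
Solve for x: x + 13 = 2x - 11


Starting with: x + 13 = 2x - 11
Move all x terms to left: (1 - 2)x = -11 - 13
Simplify: -x = -24
Divide both sides by -1: x = 24

x = 24


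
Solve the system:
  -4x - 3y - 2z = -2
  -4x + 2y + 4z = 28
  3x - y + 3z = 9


Using Cramer's rule. Expand each determinant along the first row.
D  = (-4)*[2*3 - 4*(-1)] - (-3)*[(-4)*3 - 4*3] + (-2)*[(-4)*(-1) - 2*3]
  = (-4)*(10) - (-3)*(-24) + (-2)*(-2) = -108
Dx = (-2)*[2*3 - 4*(-1)] - (-3)*[28*3 - 4*9] + (-2)*[28*(-1) - 2*9]
  = (-2)*(10) - (-3)*(48) + (-2)*(-46) = 216
Dy = (-4)*[28*3 - 4*9] - (-2)*[(-4)*3 - 4*3] + (-2)*[(-4)*9 - 28*3]
  = (-4)*(48) - (-2)*(-24) + (-2)*(-120) = 0
Dz = (-4)*[2*9 - 28*(-1)] - (-3)*[(-4)*9 - 28*3] + (-2)*[(-4)*(-1) - 2*3]
  = (-4)*(46) - (-3)*(-120) + (-2)*(-2) = -540
x = Dx/D = 216/-108 = -2, y = Dy/D = 0/-108 = 0, z = Dz/D = -540/-108 = 5
Check eq1: (-4)(-2) + (-3)(0) + (-2)(5) = -2 = -2 ✓
Check eq2: (-4)(-2) + (2)(0) + (4)(5) = 28 = 28 ✓
Check eq3: (3)(-2) + (-1)(0) + (3)(5) = 9 = 9 ✓

x = -2, y = 0, z = 5


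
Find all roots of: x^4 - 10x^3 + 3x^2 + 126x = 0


The constant term is 0, so x = 0 is a root. Factor out x:
  x^3 - 10x^2 + 3x + 126 = 0
Let p(x) = x^3 - 10x^2 + 3x + 126. By the rational root theorem (leading coefficient 1), any rational root is an integer divisor of 126: try ±1, ±2, ... in turn.
Test x = 1: value = 120 ≠ 0.
Test x = -1: value = 112 ≠ 0.
Test x = 2: value = 100 ≠ 0.
Test x = -2: value = 72 ≠ 0.
Test x = 3: value = 72 ≠ 0.
Test x = -3: value = 0 ✓, so (x + 3) is a factor.
Synthetic division by (x + 3): bring down 1; 1(-3) - 10 = -13; (-13)(-3) + 3 = 42; 42(-3) + 126 = 0 → quotient x^2 - 13x + 42, remainder 0.
Solve the quadratic x^2 - 13x + 42 = 0: discriminant = (-13)^2 - 4(1)(42) = 169 - 168 = 1.
sqrt(1) = 1, so x = (13 ± 1)/2: x = 7 or x = 6.
Collecting all roots found:

x = -3, x = 0, x = 6, x = 7


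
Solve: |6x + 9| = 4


An absolute value equation |expr| = 4 gives two cases:
Case 1: 6x + 9 = 4
  6x = -5, so x = -5/6
Case 2: 6x + 9 = -4
  6x = -13, so x = -13/6

x = -13/6, x = -5/6


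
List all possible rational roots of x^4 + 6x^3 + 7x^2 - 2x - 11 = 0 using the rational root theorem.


Rational root theorem: possible roots are ±p/q where:
  p divides the constant term (-11): p ∈ {1, 11}
  q divides the leading coefficient (1): q ∈ {1}

All possible rational roots: -11, -1, 1, 11

-11, -1, 1, 11


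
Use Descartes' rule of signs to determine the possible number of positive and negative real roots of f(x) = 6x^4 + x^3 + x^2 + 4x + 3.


Descartes' rule of signs:

For positive roots, count sign changes in f(x) = 6x^4 + x^3 + x^2 + 4x + 3:
Signs of coefficients: +, +, +, +, +
Number of sign changes: 0
Possible positive real roots: 0

For negative roots, examine f(-x) = 6x^4 - x^3 + x^2 - 4x + 3:
Signs of coefficients: +, -, +, -, +
Number of sign changes: 4
Possible negative real roots: 4, 2, 0

Positive roots: 0; Negative roots: 4 or 2 or 0


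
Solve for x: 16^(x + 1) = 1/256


Express both sides with the same base.
1/256 = 16^(-2)
Since the bases match, equate exponents: x + 1 = -2
So x = -2 - (1) = -3

x = -3


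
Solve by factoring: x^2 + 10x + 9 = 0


We need two numbers that multiply to 9 and add to 10.
Those numbers are 1 and 9 (since 1 * 9 = 9 and 1 + 9 = 10).
So x^2 + 10x + 9 = (x + 1)(x + 9) = 0
Setting each factor to zero: x = -1 or x = -9

x = -9, x = -1


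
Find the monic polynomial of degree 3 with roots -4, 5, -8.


A monic polynomial with roots -4, 5, -8 is:
p(x) = (x + 4)(x - 5)(x + 8)
After multiplying by (x + 4): x + 4
After multiplying by (x - 5): x^2 - x - 20
After multiplying by (x + 8): x^3 + 7x^2 - 28x - 160

x^3 + 7x^2 - 28x - 160


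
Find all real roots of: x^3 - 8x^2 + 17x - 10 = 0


Let p(x) = x^3 - 8x^2 + 17x - 10. By the rational root theorem (leading coefficient 1), any rational root is an integer divisor of 10: try ±1, ±2, ... in turn.
Test x = 1: value = 0 ✓, so (x - 1) is a factor.
Synthetic division by (x - 1): bring down 1; 1(1) - 8 = -7; (-7)(1) + 17 = 10; 10(1) - 10 = 0 → quotient x^2 - 7x + 10, remainder 0.
Solve the quadratic x^2 - 7x + 10 = 0: discriminant = (-7)^2 - 4(1)(10) = 49 - 40 = 9.
sqrt(9) = 3, so x = (7 ± 3)/2: x = 5 or x = 2.

x = 1, x = 2, x = 5


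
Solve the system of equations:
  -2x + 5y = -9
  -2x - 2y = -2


Using Cramer's rule:
Determinant D = (-2)(-2) - (-2)(5) = 4 + 10 = 14
Dx = (-9)(-2) - (-2)(5) = 18 + 10 = 28
Dy = (-2)(-2) - (-2)(-9) = 4 - 18 = -14
x = Dx/D = 28/14 = 2
y = Dy/D = -14/14 = -1

x = 2, y = -1


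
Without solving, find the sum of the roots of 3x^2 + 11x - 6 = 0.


By Vieta's formulas for ax^2 + bx + c = 0:
  Sum of roots = -b/a
  Product of roots = c/a

Here a = 3, b = 11, c = -6
Sum = -(11)/3 = -11/3
Product = -6/3 = -2

Sum = -11/3


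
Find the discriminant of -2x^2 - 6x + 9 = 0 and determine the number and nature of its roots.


For ax^2 + bx + c = 0, discriminant D = b^2 - 4ac
Here a = -2, b = -6, c = 9
D = (-6)^2 - 4(-2)(9) = 36 + 72 = 108

D = 108 > 0 but not a perfect square
The equation has 2 distinct real irrational roots.

Discriminant = 108, 2 distinct real irrational roots


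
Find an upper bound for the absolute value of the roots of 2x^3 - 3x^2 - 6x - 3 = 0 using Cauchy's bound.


Cauchy's bound: all roots r satisfy |r| <= 1 + max(|a_i/a_n|) for i = 0,...,n-1
where a_n is the leading coefficient.

Coefficients: [2, -3, -6, -3]
Leading coefficient a_n = 2
Ratios |a_i/a_n|: 3/2, 3, 3/2
Maximum ratio: 3
Cauchy's bound: |r| <= 1 + 3 = 4

Upper bound = 4


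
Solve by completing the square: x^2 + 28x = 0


Start: x^2 + 28x + 0 = 0
Move constant: x^2 + 28x = 0
Half of 28 is 14, squared is 196
Add 196 to both sides: x^2 + 28x + 196 = 196
(x + 14)^2 = 196
x + 14 = ±14
x = -14 + 14 = 0 or x = -14 - 14 = -28

x = -28, x = 0


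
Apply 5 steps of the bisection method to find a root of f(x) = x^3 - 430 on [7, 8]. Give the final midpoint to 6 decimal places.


f(x) = x^3 - 430
f(7) = -87 < 0
f(8) = 82 > 0

Step 1: midpoint = (7.000000 + 8.000000)/2 = 7.500000
  f(7.500000) = -8.125000
  f(mid) < 0, so root is in [7.500000, 8.000000]

Step 2: midpoint = (7.500000 + 8.000000)/2 = 7.750000
  f(7.750000) = 35.484375
  f(mid) > 0, so root is in [7.500000, 7.750000]

Step 3: midpoint = (7.500000 + 7.750000)/2 = 7.625000
  f(7.625000) = 13.322266
  f(mid) > 0, so root is in [7.500000, 7.625000]

Step 4: midpoint = (7.500000 + 7.625000)/2 = 7.562500
  f(7.562500) = 2.510010
  f(mid) > 0, so root is in [7.500000, 7.562500]

Step 5: midpoint = (7.500000 + 7.562500)/2 = 7.531250
  f(7.531250) = -2.829559
  f(mid) < 0, so root is in [7.531250, 7.562500]

midpoint = 7.531250


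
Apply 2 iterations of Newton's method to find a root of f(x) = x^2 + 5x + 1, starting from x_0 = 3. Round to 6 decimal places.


Newton's method: x_(n+1) = x_n - f(x_n)/f'(x_n)
f(x) = x^2 + 5x + 1
f'(x) = 2x + 5

Iteration 1:
  f(3.000000) = 25.000000
  f'(3.000000) = 11.000000
  x_1 = 3.000000 - (25.000000)/(11.000000) = 0.727273

Iteration 2:
  f(0.727273) = 5.165289
  f'(0.727273) = 6.454545
  x_2 = 0.727273 - (5.165289)/(6.454545) = -0.072983

x_2 = -0.072983


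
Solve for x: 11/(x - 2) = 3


Multiply both sides by (x - 2): 11 = 3(x - 2)
Distribute: 11 = 3x - 6
3x = 11 + 6 = 17
x = 17/3

x = 17/3


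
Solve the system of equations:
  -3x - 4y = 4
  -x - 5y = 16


Using Cramer's rule:
Determinant D = (-3)(-5) - (-1)(-4) = 15 - 4 = 11
Dx = (4)(-5) - (16)(-4) = -20 + 64 = 44
Dy = (-3)(16) - (-1)(4) = -48 + 4 = -44
x = Dx/D = 44/11 = 4
y = Dy/D = -44/11 = -4

x = 4, y = -4


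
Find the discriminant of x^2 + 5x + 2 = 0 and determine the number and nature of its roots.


For ax^2 + bx + c = 0, discriminant D = b^2 - 4ac
Here a = 1, b = 5, c = 2
D = (5)^2 - 4(1)(2) = 25 - 8 = 17

D = 17 > 0 but not a perfect square
The equation has 2 distinct real irrational roots.

Discriminant = 17, 2 distinct real irrational roots


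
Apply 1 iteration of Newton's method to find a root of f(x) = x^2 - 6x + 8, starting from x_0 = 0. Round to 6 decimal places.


Newton's method: x_(n+1) = x_n - f(x_n)/f'(x_n)
f(x) = x^2 - 6x + 8
f'(x) = 2x - 6

Iteration 1:
  f(0.000000) = 8.000000
  f'(0.000000) = -6.000000
  x_1 = 0.000000 - (8.000000)/(-6.000000) = 1.333333

x_1 = 1.333333


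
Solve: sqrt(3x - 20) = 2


Square both sides: 3x - 20 = 2^2 = 4
3x = 4 + 20 = 24
x = 8
Check: sqrt(3*8 - 20) = sqrt(4) = 2 ✓

x = 8


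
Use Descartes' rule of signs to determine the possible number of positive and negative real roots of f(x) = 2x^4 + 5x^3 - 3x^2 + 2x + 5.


Descartes' rule of signs:

For positive roots, count sign changes in f(x) = 2x^4 + 5x^3 - 3x^2 + 2x + 5:
Signs of coefficients: +, +, -, +, +
Number of sign changes: 2
Possible positive real roots: 2, 0

For negative roots, examine f(-x) = 2x^4 - 5x^3 - 3x^2 - 2x + 5:
Signs of coefficients: +, -, -, -, +
Number of sign changes: 2
Possible negative real roots: 2, 0

Positive roots: 2 or 0; Negative roots: 2 or 0


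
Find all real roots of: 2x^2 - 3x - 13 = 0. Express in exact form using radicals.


Using the quadratic formula: x = (-b ± sqrt(b^2 - 4ac)) / (2a)
Here a = 2, b = -3, c = -13
Discriminant = b^2 - 4ac = (-3)^2 - 4(2)(-13) = 9 + 104 = 113
Since discriminant = 113 > 0, there are two real roots.
x = (3 ± sqrt(113)) / 4
Numerically: x ≈ 3.4075 or x ≈ -1.9075

x = (3 + sqrt(113)) / 4 or x = (3 - sqrt(113)) / 4


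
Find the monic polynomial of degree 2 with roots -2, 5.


A monic polynomial with roots -2, 5 is:
p(x) = (x + 2)(x - 5)
After multiplying by (x + 2): x + 2
After multiplying by (x - 5): x^2 - 3x - 10

x^2 - 3x - 10


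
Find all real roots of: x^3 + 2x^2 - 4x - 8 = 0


Let p(x) = x^3 + 2x^2 - 4x - 8. By the rational root theorem (leading coefficient 1), any rational root is an integer divisor of 8: try ±1, ±2, ... in turn.
Test x = 1: value = -9 ≠ 0.
Test x = -1: value = -3 ≠ 0.
Test x = 2: value = 0 ✓, so (x - 2) is a factor.
Synthetic division by (x - 2): bring down 1; 1(2) + 2 = 4; 4(2) - 4 = 4; 4(2) - 8 = 0 → quotient x^2 + 4x + 4, remainder 0.
Solve the quadratic x^2 + 4x + 4 = 0: discriminant = 4^2 - 4(1)(4) = 16 - 16 = 0.
Discriminant = 0, so a double root: x = -4/2 = -2.

x = -2 (multiplicity 2), x = 2


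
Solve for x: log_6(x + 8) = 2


Convert to exponential form: x + 8 = 6^2 = 36
x = 36 - 8 = 28
Check: log_6(28 + 8) = log_6(36) = log_6(36) = 2 ✓

x = 28


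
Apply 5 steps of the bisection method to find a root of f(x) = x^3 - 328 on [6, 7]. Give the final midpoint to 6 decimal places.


f(x) = x^3 - 328
f(6) = -112 < 0
f(7) = 15 > 0

Step 1: midpoint = (6.000000 + 7.000000)/2 = 6.500000
  f(6.500000) = -53.375000
  f(mid) < 0, so root is in [6.500000, 7.000000]

Step 2: midpoint = (6.500000 + 7.000000)/2 = 6.750000
  f(6.750000) = -20.453125
  f(mid) < 0, so root is in [6.750000, 7.000000]

Step 3: midpoint = (6.750000 + 7.000000)/2 = 6.875000
  f(6.875000) = -3.048828
  f(mid) < 0, so root is in [6.875000, 7.000000]

Step 4: midpoint = (6.875000 + 7.000000)/2 = 6.937500
  f(6.937500) = 5.894287
  f(mid) > 0, so root is in [6.875000, 6.937500]

Step 5: midpoint = (6.875000 + 6.937500)/2 = 6.906250
  f(6.906250) = 1.402496
  f(mid) > 0, so root is in [6.875000, 6.906250]

midpoint = 6.906250


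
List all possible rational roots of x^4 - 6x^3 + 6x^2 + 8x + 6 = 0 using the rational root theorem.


Rational root theorem: possible roots are ±p/q where:
  p divides the constant term (6): p ∈ {1, 2, 3, 6}
  q divides the leading coefficient (1): q ∈ {1}

All possible rational roots: -6, -3, -2, -1, 1, 2, 3, 6

-6, -3, -2, -1, 1, 2, 3, 6


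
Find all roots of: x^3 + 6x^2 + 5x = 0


The constant term is 0, so x = 0 is a root. Factor out x:
  x^2 + 6x + 5 = 0
Solve the quadratic x^2 + 6x + 5 = 0: discriminant = 6^2 - 4(1)(5) = 36 - 20 = 16.
sqrt(16) = 4, so x = (-6 ± 4)/2: x = -1 or x = -5.
Collecting all roots found:

x = -5, x = -1, x = 0


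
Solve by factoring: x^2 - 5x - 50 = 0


We need two numbers that multiply to -50 and add to -5.
Those numbers are 5 and -10 (since 5 * (-10) = -50 and 5 + (-10) = -5).
So x^2 - 5x - 50 = (x + 5)(x - 10) = 0
Setting each factor to zero: x = -5 or x = 10

x = -5, x = 10


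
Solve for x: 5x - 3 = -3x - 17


Starting with: 5x - 3 = -3x - 17
Move all x terms to left: (5 + 3)x = -17 + 3
Simplify: 8x = -14
Divide both sides by 8: x = -7/4

x = -7/4


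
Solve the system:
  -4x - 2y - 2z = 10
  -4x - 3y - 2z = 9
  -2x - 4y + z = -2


Using Cramer's rule. Expand each determinant along the first row.
D  = (-4)*[(-3)*1 - (-2)*(-4)] - (-2)*[(-4)*1 - (-2)*(-2)] + (-2)*[(-4)*(-4) - (-3)*(-2)]
  = (-4)*(-11) - (-2)*(-8) + (-2)*(10) = 8
Dx = 10*[(-3)*1 - (-2)*(-4)] - (-2)*[9*1 - (-2)*(-2)] + (-2)*[9*(-4) - (-3)*(-2)]
  = 10*(-11) - (-2)*(5) + (-2)*(-42) = -16
Dy = (-4)*[9*1 - (-2)*(-2)] - 10*[(-4)*1 - (-2)*(-2)] + (-2)*[(-4)*(-2) - 9*(-2)]
  = (-4)*(5) - 10*(-8) + (-2)*(26) = 8
Dz = (-4)*[(-3)*(-2) - 9*(-4)] - (-2)*[(-4)*(-2) - 9*(-2)] + 10*[(-4)*(-4) - (-3)*(-2)]
  = (-4)*(42) - (-2)*(26) + 10*(10) = -16
x = Dx/D = -16/8 = -2, y = Dy/D = 8/8 = 1, z = Dz/D = -16/8 = -2
Check eq1: (-4)(-2) + (-2)(1) + (-2)(-2) = 10 = 10 ✓
Check eq2: (-4)(-2) + (-3)(1) + (-2)(-2) = 9 = 9 ✓
Check eq3: (-2)(-2) + (-4)(1) + (1)(-2) = -2 = -2 ✓

x = -2, y = 1, z = -2


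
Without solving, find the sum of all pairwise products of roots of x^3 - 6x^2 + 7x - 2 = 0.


By Vieta's formulas for x^3 + bx^2 + cx + d = 0:
  r1 + r2 + r3 = -b/a = 6
  r1*r2 + r1*r3 + r2*r3 = c/a = 7
  r1*r2*r3 = -d/a = 2


Sum of pairwise products = 7


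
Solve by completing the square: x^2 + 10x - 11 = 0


Start: x^2 + 10x - 11 = 0
Move constant: x^2 + 10x = 11
Half of 10 is 5, squared is 25
Add 25 to both sides: x^2 + 10x + 25 = 36
(x + 5)^2 = 36
x + 5 = ±6
x = -5 + 6 = 1 or x = -5 - 6 = -11

x = -11, x = 1


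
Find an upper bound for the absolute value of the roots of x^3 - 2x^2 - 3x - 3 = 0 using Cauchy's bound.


Cauchy's bound: all roots r satisfy |r| <= 1 + max(|a_i/a_n|) for i = 0,...,n-1
where a_n is the leading coefficient.

Coefficients: [1, -2, -3, -3]
Leading coefficient a_n = 1
Ratios |a_i/a_n|: 2, 3, 3
Maximum ratio: 3
Cauchy's bound: |r| <= 1 + 3 = 4

Upper bound = 4


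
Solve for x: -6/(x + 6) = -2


Multiply both sides by (x + 6): -6 = -2(x + 6)
Distribute: -6 = -2x - 12
-2x = -6 + 12 = 6
x = -3

x = -3


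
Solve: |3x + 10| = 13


An absolute value equation |expr| = 13 gives two cases:
Case 1: 3x + 10 = 13
  3x = 3, so x = 1
Case 2: 3x + 10 = -13
  3x = -23, so x = -23/3

x = -23/3, x = 1


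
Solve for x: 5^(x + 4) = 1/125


Express both sides with the same base.
1/125 = 5^(-3)
Since the bases match, equate exponents: x + 4 = -3
So x = -3 - (4) = -7

x = -7


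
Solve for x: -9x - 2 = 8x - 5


Starting with: -9x - 2 = 8x - 5
Move all x terms to left: (-9 - 8)x = -5 + 2
Simplify: -17x = -3
Divide both sides by -17: x = 3/17

x = 3/17


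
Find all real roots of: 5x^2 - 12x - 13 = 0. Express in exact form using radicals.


Using the quadratic formula: x = (-b ± sqrt(b^2 - 4ac)) / (2a)
Here a = 5, b = -12, c = -13
Discriminant = b^2 - 4ac = (-12)^2 - 4(5)(-13) = 144 + 260 = 404
Since discriminant = 404 > 0, there are two real roots.
x = (12 ± 2*sqrt(101)) / 10
Simplifying: x = (6 ± sqrt(101)) / 5
Numerically: x ≈ 3.2100 or x ≈ -0.8100

x = (6 + sqrt(101)) / 5 or x = (6 - sqrt(101)) / 5


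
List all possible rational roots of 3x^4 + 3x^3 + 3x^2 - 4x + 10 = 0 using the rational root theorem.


Rational root theorem: possible roots are ±p/q where:
  p divides the constant term (10): p ∈ {1, 2, 5, 10}
  q divides the leading coefficient (3): q ∈ {1, 3}

All possible rational roots: -10, -5, -10/3, -2, -5/3, -1, -2/3, -1/3, 1/3, 2/3, 1, 5/3, 2, 10/3, 5, 10

-10, -5, -10/3, -2, -5/3, -1, -2/3, -1/3, 1/3, 2/3, 1, 5/3, 2, 10/3, 5, 10


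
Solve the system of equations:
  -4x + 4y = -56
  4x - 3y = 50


Using Cramer's rule:
Determinant D = (-4)(-3) - (4)(4) = 12 - 16 = -4
Dx = (-56)(-3) - (50)(4) = 168 - 200 = -32
Dy = (-4)(50) - (4)(-56) = -200 + 224 = 24
x = Dx/D = -32/-4 = 8
y = Dy/D = 24/-4 = -6

x = 8, y = -6


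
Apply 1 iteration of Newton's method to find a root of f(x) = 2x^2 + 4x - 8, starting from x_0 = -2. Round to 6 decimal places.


Newton's method: x_(n+1) = x_n - f(x_n)/f'(x_n)
f(x) = 2x^2 + 4x - 8
f'(x) = 4x + 4

Iteration 1:
  f(-2.000000) = -8.000000
  f'(-2.000000) = -4.000000
  x_1 = -2.000000 - (-8.000000)/(-4.000000) = -4.000000

x_1 = -4.000000


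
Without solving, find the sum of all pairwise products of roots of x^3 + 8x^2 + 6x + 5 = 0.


By Vieta's formulas for x^3 + bx^2 + cx + d = 0:
  r1 + r2 + r3 = -b/a = -8
  r1*r2 + r1*r3 + r2*r3 = c/a = 6
  r1*r2*r3 = -d/a = -5


Sum of pairwise products = 6


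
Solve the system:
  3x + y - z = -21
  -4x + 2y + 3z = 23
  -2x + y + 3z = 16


Using Cramer's rule. Expand each determinant along the first row.
D  = 3*[2*3 - 3*1] - 1*[(-4)*3 - 3*(-2)] + (-1)*[(-4)*1 - 2*(-2)]
  = 3*(3) - 1*(-6) + (-1)*(0) = 15
Dx = (-21)*[2*3 - 3*1] - 1*[23*3 - 3*16] + (-1)*[23*1 - 2*16]
  = (-21)*(3) - 1*(21) + (-1)*(-9) = -75
Dy = 3*[23*3 - 3*16] - (-21)*[(-4)*3 - 3*(-2)] + (-1)*[(-4)*16 - 23*(-2)]
  = 3*(21) - (-21)*(-6) + (-1)*(-18) = -45
Dz = 3*[2*16 - 23*1] - 1*[(-4)*16 - 23*(-2)] + (-21)*[(-4)*1 - 2*(-2)]
  = 3*(9) - 1*(-18) + (-21)*(0) = 45
x = Dx/D = -75/15 = -5, y = Dy/D = -45/15 = -3, z = Dz/D = 45/15 = 3
Check eq1: (3)(-5) + (1)(-3) + (-1)(3) = -21 = -21 ✓
Check eq2: (-4)(-5) + (2)(-3) + (3)(3) = 23 = 23 ✓
Check eq3: (-2)(-5) + (1)(-3) + (3)(3) = 16 = 16 ✓

x = -5, y = -3, z = 3


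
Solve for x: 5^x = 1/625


Express both sides with the same base.
1/625 = 5^(-4)
Since the bases match: x = -4

x = -4


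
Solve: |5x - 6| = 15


An absolute value equation |expr| = 15 gives two cases:
Case 1: 5x - 6 = 15
  5x = 21, so x = 21/5
Case 2: 5x - 6 = -15
  5x = -9, so x = -9/5

x = -9/5, x = 21/5


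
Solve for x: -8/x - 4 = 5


Subtract -4 from both sides: -8/x = 9
Multiply both sides by x: -8 = 9 * x
Divide by 9: x = -8/9

x = -8/9


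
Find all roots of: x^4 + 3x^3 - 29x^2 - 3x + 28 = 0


Let p(x) = x^4 + 3x^3 - 29x^2 - 3x + 28. By the rational root theorem (leading coefficient 1), any rational root is an integer divisor of 28: try ±1, ±2, ... in turn.
Test x = 1: value = 0 ✓, so (x - 1) is a factor.
Synthetic division by (x - 1): bring down 1; 1(1) + 3 = 4; 4(1) - 29 = -25; (-25)(1) - 3 = -28; (-28)(1) + 28 = 0 → quotient x^3 + 4x^2 - 25x - 28, remainder 0.
Continue with the quotient x^3 + 4x^2 - 25x - 28 (candidates must divide 28; re-test x = 1 first in case it repeats).
Test x = 1: value = -48 ≠ 0.
Test x = -1: value = 0 ✓, so (x + 1) is a factor.
Synthetic division by (x + 1): bring down 1; 1(-1) + 4 = 3; 3(-1) - 25 = -28; (-28)(-1) - 28 = 0 → quotient x^2 + 3x - 28, remainder 0.
Solve the quadratic x^2 + 3x - 28 = 0: discriminant = 3^2 - 4(1)(-28) = 9 + 112 = 121.
sqrt(121) = 11, so x = (-3 ± 11)/2: x = 4 or x = -7.
Collecting all roots found:

x = -7, x = -1, x = 1, x = 4


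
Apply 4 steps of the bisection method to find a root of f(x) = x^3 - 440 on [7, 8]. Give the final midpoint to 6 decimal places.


f(x) = x^3 - 440
f(7) = -97 < 0
f(8) = 72 > 0

Step 1: midpoint = (7.000000 + 8.000000)/2 = 7.500000
  f(7.500000) = -18.125000
  f(mid) < 0, so root is in [7.500000, 8.000000]

Step 2: midpoint = (7.500000 + 8.000000)/2 = 7.750000
  f(7.750000) = 25.484375
  f(mid) > 0, so root is in [7.500000, 7.750000]

Step 3: midpoint = (7.500000 + 7.750000)/2 = 7.625000
  f(7.625000) = 3.322266
  f(mid) > 0, so root is in [7.500000, 7.625000]

Step 4: midpoint = (7.500000 + 7.625000)/2 = 7.562500
  f(7.562500) = -7.489990
  f(mid) < 0, so root is in [7.562500, 7.625000]

midpoint = 7.562500


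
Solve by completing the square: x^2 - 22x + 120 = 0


Start: x^2 - 22x + 120 = 0
Move constant: x^2 - 22x = -120
Half of -22 is -11, squared is 121
Add 121 to both sides: x^2 - 22x + 121 = 1
(x - 11)^2 = 1
x - 11 = ±1
x = 11 + 1 = 12 or x = 11 - 1 = 10

x = 10, x = 12


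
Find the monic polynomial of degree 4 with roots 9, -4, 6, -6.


A monic polynomial with roots 9, -4, 6, -6 is:
p(x) = (x - 9)(x + 4)(x - 6)(x + 6)
After multiplying by (x - 9): x - 9
After multiplying by (x + 4): x^2 - 5x - 36
After multiplying by (x - 6): x^3 - 11x^2 - 6x + 216
After multiplying by (x + 6): x^4 - 5x^3 - 72x^2 + 180x + 1296

x^4 - 5x^3 - 72x^2 + 180x + 1296


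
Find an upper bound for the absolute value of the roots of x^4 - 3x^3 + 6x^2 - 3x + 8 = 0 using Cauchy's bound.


Cauchy's bound: all roots r satisfy |r| <= 1 + max(|a_i/a_n|) for i = 0,...,n-1
where a_n is the leading coefficient.

Coefficients: [1, -3, 6, -3, 8]
Leading coefficient a_n = 1
Ratios |a_i/a_n|: 3, 6, 3, 8
Maximum ratio: 8
Cauchy's bound: |r| <= 1 + 8 = 9

Upper bound = 9


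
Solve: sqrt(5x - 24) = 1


Square both sides: 5x - 24 = 1^2 = 1
5x = 1 + 24 = 25
x = 5
Check: sqrt(5*5 - 24) = sqrt(1) = 1 ✓

x = 5


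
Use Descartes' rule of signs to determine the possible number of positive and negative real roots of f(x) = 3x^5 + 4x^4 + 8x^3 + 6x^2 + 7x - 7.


Descartes' rule of signs:

For positive roots, count sign changes in f(x) = 3x^5 + 4x^4 + 8x^3 + 6x^2 + 7x - 7:
Signs of coefficients: +, +, +, +, +, -
Number of sign changes: 1
Possible positive real roots: 1

For negative roots, examine f(-x) = -3x^5 + 4x^4 - 8x^3 + 6x^2 - 7x - 7:
Signs of coefficients: -, +, -, +, -, -
Number of sign changes: 4
Possible negative real roots: 4, 2, 0

Positive roots: 1; Negative roots: 4 or 2 or 0


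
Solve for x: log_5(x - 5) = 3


Convert to exponential form: x - 5 = 5^3 = 125
x = 125 + 5 = 130
Check: log_5(130 - 5) = log_5(125) = log_5(125) = 3 ✓

x = 130


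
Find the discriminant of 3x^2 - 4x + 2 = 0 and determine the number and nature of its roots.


For ax^2 + bx + c = 0, discriminant D = b^2 - 4ac
Here a = 3, b = -4, c = 2
D = (-4)^2 - 4(3)(2) = 16 - 24 = -8

D = -8 < 0
The equation has no real roots (2 complex conjugate roots).

Discriminant = -8, no real roots (2 complex conjugate roots)


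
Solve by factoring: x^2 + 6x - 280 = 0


We need two numbers that multiply to -280 and add to 6.
Those numbers are -14 and 20 (since (-14) * 20 = -280 and (-14) + 20 = 6).
So x^2 + 6x - 280 = (x - 14)(x + 20) = 0
Setting each factor to zero: x = 14 or x = -20

x = -20, x = 14


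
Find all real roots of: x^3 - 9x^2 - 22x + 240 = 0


Let p(x) = x^3 - 9x^2 - 22x + 240. By the rational root theorem (leading coefficient 1), any rational root is an integer divisor of 240: try ±1, ±2, ... in turn.
Test x = 1: value = 210 ≠ 0.
Test x = -1: value = 252 ≠ 0.
Test x = 2: value = 168 ≠ 0.
Test x = -2: value = 240 ≠ 0.
Test x = 3: value = 120 ≠ 0.
Test x = -3: value = 198 ≠ 0.
Test x = 4: value = 72 ≠ 0.
Test x = -4: value = 120 ≠ 0.
Test x = 5: value = 30 ≠ 0.
Test x = -5: value = 0 ✓, so (x + 5) is a factor.
Synthetic division by (x + 5): bring down 1; 1(-5) - 9 = -14; (-14)(-5) - 22 = 48; 48(-5) + 240 = 0 → quotient x^2 - 14x + 48, remainder 0.
Solve the quadratic x^2 - 14x + 48 = 0: discriminant = (-14)^2 - 4(1)(48) = 196 - 192 = 4.
sqrt(4) = 2, so x = (14 ± 2)/2: x = 8 or x = 6.

x = -5, x = 6, x = 8


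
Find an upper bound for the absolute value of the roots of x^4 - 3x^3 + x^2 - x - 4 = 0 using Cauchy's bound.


Cauchy's bound: all roots r satisfy |r| <= 1 + max(|a_i/a_n|) for i = 0,...,n-1
where a_n is the leading coefficient.

Coefficients: [1, -3, 1, -1, -4]
Leading coefficient a_n = 1
Ratios |a_i/a_n|: 3, 1, 1, 4
Maximum ratio: 4
Cauchy's bound: |r| <= 1 + 4 = 5

Upper bound = 5


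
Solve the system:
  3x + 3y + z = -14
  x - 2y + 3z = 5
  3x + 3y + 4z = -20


Using Cramer's rule. Expand each determinant along the first row.
D  = 3*[(-2)*4 - 3*3] - 3*[1*4 - 3*3] + 1*[1*3 - (-2)*3]
  = 3*(-17) - 3*(-5) + 1*(9) = -27
Dx = (-14)*[(-2)*4 - 3*3] - 3*[5*4 - 3*(-20)] + 1*[5*3 - (-2)*(-20)]
  = (-14)*(-17) - 3*(80) + 1*(-25) = -27
Dy = 3*[5*4 - 3*(-20)] - (-14)*[1*4 - 3*3] + 1*[1*(-20) - 5*3]
  = 3*(80) - (-14)*(-5) + 1*(-35) = 135
Dz = 3*[(-2)*(-20) - 5*3] - 3*[1*(-20) - 5*3] + (-14)*[1*3 - (-2)*3]
  = 3*(25) - 3*(-35) + (-14)*(9) = 54
x = Dx/D = -27/-27 = 1, y = Dy/D = 135/-27 = -5, z = Dz/D = 54/-27 = -2
Check eq1: (3)(1) + (3)(-5) + (1)(-2) = -14 = -14 ✓
Check eq2: (1)(1) + (-2)(-5) + (3)(-2) = 5 = 5 ✓
Check eq3: (3)(1) + (3)(-5) + (4)(-2) = -20 = -20 ✓

x = 1, y = -5, z = -2


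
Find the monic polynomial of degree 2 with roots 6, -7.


A monic polynomial with roots 6, -7 is:
p(x) = (x - 6)(x + 7)
After multiplying by (x - 6): x - 6
After multiplying by (x + 7): x^2 + x - 42

x^2 + x - 42


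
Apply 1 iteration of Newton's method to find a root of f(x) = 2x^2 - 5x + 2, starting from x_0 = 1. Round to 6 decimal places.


Newton's method: x_(n+1) = x_n - f(x_n)/f'(x_n)
f(x) = 2x^2 - 5x + 2
f'(x) = 4x - 5

Iteration 1:
  f(1.000000) = -1.000000
  f'(1.000000) = -1.000000
  x_1 = 1.000000 - (-1.000000)/(-1.000000) = 0.000000

x_1 = 0.000000


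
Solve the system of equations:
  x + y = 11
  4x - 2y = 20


Using Cramer's rule:
Determinant D = (1)(-2) - (4)(1) = -2 - 4 = -6
Dx = (11)(-2) - (20)(1) = -22 - 20 = -42
Dy = (1)(20) - (4)(11) = 20 - 44 = -24
x = Dx/D = -42/-6 = 7
y = Dy/D = -24/-6 = 4

x = 7, y = 4


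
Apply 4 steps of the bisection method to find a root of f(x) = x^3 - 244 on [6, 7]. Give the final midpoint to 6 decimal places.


f(x) = x^3 - 244
f(6) = -28 < 0
f(7) = 99 > 0

Step 1: midpoint = (6.000000 + 7.000000)/2 = 6.500000
  f(6.500000) = 30.625000
  f(mid) > 0, so root is in [6.000000, 6.500000]

Step 2: midpoint = (6.000000 + 6.500000)/2 = 6.250000
  f(6.250000) = 0.140625
  f(mid) > 0, so root is in [6.000000, 6.250000]

Step 3: midpoint = (6.000000 + 6.250000)/2 = 6.125000
  f(6.125000) = -14.216797
  f(mid) < 0, so root is in [6.125000, 6.250000]

Step 4: midpoint = (6.125000 + 6.250000)/2 = 6.187500
  f(6.187500) = -7.110596
  f(mid) < 0, so root is in [6.187500, 6.250000]

midpoint = 6.187500


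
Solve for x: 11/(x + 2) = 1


Multiply both sides by (x + 2): 11 = 1(x + 2)
Distribute: 11 = x + 2
x = 11 - 2 = 9
x = 9

x = 9


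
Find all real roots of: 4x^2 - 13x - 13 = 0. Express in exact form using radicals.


Using the quadratic formula: x = (-b ± sqrt(b^2 - 4ac)) / (2a)
Here a = 4, b = -13, c = -13
Discriminant = b^2 - 4ac = (-13)^2 - 4(4)(-13) = 169 + 208 = 377
Since discriminant = 377 > 0, there are two real roots.
x = (13 ± sqrt(377)) / 8
Numerically: x ≈ 4.0521 or x ≈ -0.8021

x = (13 + sqrt(377)) / 8 or x = (13 - sqrt(377)) / 8


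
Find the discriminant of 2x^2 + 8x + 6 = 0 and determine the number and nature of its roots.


For ax^2 + bx + c = 0, discriminant D = b^2 - 4ac
Here a = 2, b = 8, c = 6
D = (8)^2 - 4(2)(6) = 64 - 48 = 16

D = 16 > 0 and is a perfect square (sqrt = 4)
The equation has 2 distinct real rational roots.

Discriminant = 16, 2 distinct real rational roots


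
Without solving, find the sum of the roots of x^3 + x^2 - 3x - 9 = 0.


By Vieta's formulas for x^3 + bx^2 + cx + d = 0:
  r1 + r2 + r3 = -b/a = -1
  r1*r2 + r1*r3 + r2*r3 = c/a = -3
  r1*r2*r3 = -d/a = 9


Sum = -1


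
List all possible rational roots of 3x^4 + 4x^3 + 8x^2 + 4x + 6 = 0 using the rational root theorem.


Rational root theorem: possible roots are ±p/q where:
  p divides the constant term (6): p ∈ {1, 2, 3, 6}
  q divides the leading coefficient (3): q ∈ {1, 3}

All possible rational roots: -6, -3, -2, -1, -2/3, -1/3, 1/3, 2/3, 1, 2, 3, 6

-6, -3, -2, -1, -2/3, -1/3, 1/3, 2/3, 1, 2, 3, 6


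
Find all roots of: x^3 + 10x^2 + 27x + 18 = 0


Let p(x) = x^3 + 10x^2 + 27x + 18. By the rational root theorem (leading coefficient 1), any rational root is an integer divisor of 18: try ±1, ±2, ... in turn.
Test x = 1: value = 56 ≠ 0.
Test x = -1: value = 0 ✓, so (x + 1) is a factor.
Synthetic division by (x + 1): bring down 1; 1(-1) + 10 = 9; 9(-1) + 27 = 18; 18(-1) + 18 = 0 → quotient x^2 + 9x + 18, remainder 0.
Solve the quadratic x^2 + 9x + 18 = 0: discriminant = 9^2 - 4(1)(18) = 81 - 72 = 9.
sqrt(9) = 3, so x = (-9 ± 3)/2: x = -3 or x = -6.
Collecting all roots found:

x = -6, x = -3, x = -1


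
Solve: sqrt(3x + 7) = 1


Square both sides: 3x + 7 = 1^2 = 1
3x = 1 - 7 = -6
x = -2
Check: sqrt(3*(-2) + 7) = sqrt(1) = 1 ✓

x = -2


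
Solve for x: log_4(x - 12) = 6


Convert to exponential form: x - 12 = 4^6 = 4096
x = 4096 + 12 = 4108
Check: log_4(4108 - 12) = log_4(4096) = log_4(4096) = 6 ✓

x = 4108


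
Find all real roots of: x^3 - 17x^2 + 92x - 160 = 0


Let p(x) = x^3 - 17x^2 + 92x - 160. By the rational root theorem (leading coefficient 1), any rational root is an integer divisor of 160: try ±1, ±2, ... in turn.
Test x = 1: value = -84 ≠ 0.
Test x = -1: value = -270 ≠ 0.
Test x = 2: value = -36 ≠ 0.
Test x = -2: value = -420 ≠ 0.
Test x = 4: value = 0 ✓, so (x - 4) is a factor.
Synthetic division by (x - 4): bring down 1; 1(4) - 17 = -13; (-13)(4) + 92 = 40; 40(4) - 160 = 0 → quotient x^2 - 13x + 40, remainder 0.
Solve the quadratic x^2 - 13x + 40 = 0: discriminant = (-13)^2 - 4(1)(40) = 169 - 160 = 9.
sqrt(9) = 3, so x = (13 ± 3)/2: x = 8 or x = 5.

x = 4, x = 5, x = 8


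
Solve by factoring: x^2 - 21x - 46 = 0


We need two numbers that multiply to -46 and add to -21.
Those numbers are -23 and 2 (since (-23) * 2 = -46 and (-23) + 2 = -21).
So x^2 - 21x - 46 = (x - 23)(x + 2) = 0
Setting each factor to zero: x = 23 or x = -2

x = -2, x = 23


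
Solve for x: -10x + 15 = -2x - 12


Starting with: -10x + 15 = -2x - 12
Move all x terms to left: (-10 + 2)x = -12 - 15
Simplify: -8x = -27
Divide both sides by -8: x = 27/8

x = 27/8


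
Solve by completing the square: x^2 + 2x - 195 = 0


Start: x^2 + 2x - 195 = 0
Move constant: x^2 + 2x = 195
Half of 2 is 1, squared is 1
Add 1 to both sides: x^2 + 2x + 1 = 196
(x + 1)^2 = 196
x + 1 = ±14
x = -1 + 14 = 13 or x = -1 - 14 = -15

x = -15, x = 13


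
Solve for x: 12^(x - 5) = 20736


Express both sides with the same base.
20736 = 12^4
Since the bases match, equate exponents: x - 5 = 4
So x = 4 - (-5) = 9

x = 9


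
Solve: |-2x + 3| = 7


An absolute value equation |expr| = 7 gives two cases:
Case 1: -2x + 3 = 7
  -2x = 4, so x = -2
Case 2: -2x + 3 = -7
  -2x = -10, so x = 5

x = -2, x = 5


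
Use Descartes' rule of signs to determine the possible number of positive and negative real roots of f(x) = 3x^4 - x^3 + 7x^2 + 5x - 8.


Descartes' rule of signs:

For positive roots, count sign changes in f(x) = 3x^4 - x^3 + 7x^2 + 5x - 8:
Signs of coefficients: +, -, +, +, -
Number of sign changes: 3
Possible positive real roots: 3, 1

For negative roots, examine f(-x) = 3x^4 + x^3 + 7x^2 - 5x - 8:
Signs of coefficients: +, +, +, -, -
Number of sign changes: 1
Possible negative real roots: 1

Positive roots: 3 or 1; Negative roots: 1


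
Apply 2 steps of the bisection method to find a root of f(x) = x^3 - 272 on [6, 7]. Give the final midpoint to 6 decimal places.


f(x) = x^3 - 272
f(6) = -56 < 0
f(7) = 71 > 0

Step 1: midpoint = (6.000000 + 7.000000)/2 = 6.500000
  f(6.500000) = 2.625000
  f(mid) > 0, so root is in [6.000000, 6.500000]

Step 2: midpoint = (6.000000 + 6.500000)/2 = 6.250000
  f(6.250000) = -27.859375
  f(mid) < 0, so root is in [6.250000, 6.500000]

midpoint = 6.250000


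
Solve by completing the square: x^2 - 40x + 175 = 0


Start: x^2 - 40x + 175 = 0
Move constant: x^2 - 40x = -175
Half of -40 is -20, squared is 400
Add 400 to both sides: x^2 - 40x + 400 = 225
(x - 20)^2 = 225
x - 20 = ±15
x = 20 + 15 = 35 or x = 20 - 15 = 5

x = 5, x = 35


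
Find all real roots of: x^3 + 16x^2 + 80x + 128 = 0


Let p(x) = x^3 + 16x^2 + 80x + 128. By the rational root theorem (leading coefficient 1), any rational root is an integer divisor of 128: try ±1, ±2, ... in turn.
Test x = 1: value = 225 ≠ 0.
Test x = -1: value = 63 ≠ 0.
Test x = 2: value = 360 ≠ 0.
Test x = -2: value = 24 ≠ 0.
Test x = 4: value = 768 ≠ 0.
Test x = -4: value = 0 ✓, so (x + 4) is a factor.
Synthetic division by (x + 4): bring down 1; 1(-4) + 16 = 12; 12(-4) + 80 = 32; 32(-4) + 128 = 0 → quotient x^2 + 12x + 32, remainder 0.
Solve the quadratic x^2 + 12x + 32 = 0: discriminant = 12^2 - 4(1)(32) = 144 - 128 = 16.
sqrt(16) = 4, so x = (-12 ± 4)/2: x = -4 or x = -8.

x = -8, x = -4 (multiplicity 2)
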